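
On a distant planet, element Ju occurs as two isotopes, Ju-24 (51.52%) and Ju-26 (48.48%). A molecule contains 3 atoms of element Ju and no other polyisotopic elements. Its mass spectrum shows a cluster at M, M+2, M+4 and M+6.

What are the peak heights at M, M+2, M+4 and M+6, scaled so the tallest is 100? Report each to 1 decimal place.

Each Ju atom is independently Ju-24 (p = 0.5152) or Ju-26 (q = 0.4848); the cluster is the binomial expansion (p + q)^3.
P(M) = 0.5152^3 = 0.136750
P(M+2) = 3 × 0.5152^2 × 0.4848^1 = 0.386043
P(M+4) = 3 × 0.5152^1 × 0.4848^2 = 0.363264
P(M+6) = 0.4848^3 = 0.113943
The M+2 peak is largest (0.386043); scaling to 100 gives 35.4 : 100.0 : 94.1 : 29.5.

35.4 : 100.0 : 94.1 : 29.5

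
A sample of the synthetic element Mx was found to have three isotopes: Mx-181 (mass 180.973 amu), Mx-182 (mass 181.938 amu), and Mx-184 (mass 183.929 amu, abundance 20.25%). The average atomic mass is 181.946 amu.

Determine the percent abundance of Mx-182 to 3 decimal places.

38.799%

The remaining 79.75% is split between Mx-181 (fraction x) and Mx-182 (fraction 0.7975 − x).
Substituting: 180.973x + 181.938(0.7975 − x) = 144.7003775
(180.973 − 181.938)x = -0.3951775  ⇒  x = 0.40951, y = 0.38799
Mx-181: 40.951%, Mx-182: 38.799%.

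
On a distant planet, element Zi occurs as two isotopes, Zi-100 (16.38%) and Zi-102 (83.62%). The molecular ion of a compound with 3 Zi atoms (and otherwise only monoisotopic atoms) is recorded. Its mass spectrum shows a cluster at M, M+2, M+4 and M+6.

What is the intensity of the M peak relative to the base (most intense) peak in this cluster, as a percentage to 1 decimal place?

0.8%

(0.1638 + 0.8362)^3 gives M 0.0044, M+2 0.0673, M+4 0.3436, M+6 0.5847; the largest is M+6.
P(M+6) = C(3,3) × 0.1638^0 × 0.8362^3 = 1 × 1.0000 × 0.58469649 = 0.584696 (base)
P(M) = C(3,0) × 0.1638^3 × 0.8362^0 = 1 × 0.00439483 × 1.0000 = 0.004395
Relative intensity = 0.004395 / 0.584696 × 100 = 0.8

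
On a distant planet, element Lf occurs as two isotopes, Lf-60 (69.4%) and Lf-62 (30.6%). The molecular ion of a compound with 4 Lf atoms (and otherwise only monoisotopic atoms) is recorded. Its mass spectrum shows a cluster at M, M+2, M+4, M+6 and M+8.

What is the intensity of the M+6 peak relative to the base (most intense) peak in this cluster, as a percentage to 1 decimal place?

19.4%

(0.694 + 0.306)^4 gives M 0.2320, M+2 0.4091, M+4 0.2706, M+6 0.0795, M+8 0.0088; the largest is M+2.
P(M+2) = C(4,1) × 0.694^3 × 0.306^1 = 4 × 0.33425538 × 0.3060 = 0.409129 (base)
P(M+6) = C(4,3) × 0.694^1 × 0.306^3 = 4 × 0.6940 × 0.02865262 = 0.079540
Relative intensity = 0.079540 / 0.409129 × 100 = 19.4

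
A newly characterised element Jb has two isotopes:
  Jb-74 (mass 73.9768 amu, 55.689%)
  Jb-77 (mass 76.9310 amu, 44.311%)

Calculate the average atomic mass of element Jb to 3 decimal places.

75.286 amu

Average mass = Σ (abundance × isotope mass) = 0.55689 × 73.9768 + 0.44311 × 76.9310
= 41.19694 + 34.08890 = 75.28584 amu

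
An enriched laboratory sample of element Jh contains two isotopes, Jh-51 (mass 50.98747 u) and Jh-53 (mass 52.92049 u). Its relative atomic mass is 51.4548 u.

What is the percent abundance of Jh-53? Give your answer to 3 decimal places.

24.176%

Let x be the fractional abundance of Jh-51; then Jh-53 has abundance 1 − x.
50.98747·x + 52.92049·(1 − x) = 51.4548
(50.98747 − 52.92049)·x = 51.4548 − 52.92049
x = -1.46569 / -1.93302 = 0.75824 → 75.824% Jh-51, 24.176% Jh-53.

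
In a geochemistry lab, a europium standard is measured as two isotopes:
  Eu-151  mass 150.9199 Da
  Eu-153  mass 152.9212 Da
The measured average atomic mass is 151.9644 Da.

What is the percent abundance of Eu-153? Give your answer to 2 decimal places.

Let x be the fractional abundance of Eu-151; then Eu-153 has abundance 1 − x.
150.9199·x + 152.9212·(1 − x) = 151.9644
(150.9199 − 152.9212)·x = 151.9644 − 152.9212
x = -0.9568 / -2.0013 = 0.47809 → 47.81% Eu-151, 52.19% Eu-153.

52.19%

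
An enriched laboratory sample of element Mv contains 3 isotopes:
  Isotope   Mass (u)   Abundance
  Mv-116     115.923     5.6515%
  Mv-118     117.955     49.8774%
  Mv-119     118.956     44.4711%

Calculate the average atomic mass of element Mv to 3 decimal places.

118.285 u

Weight each isotope mass by its fractional abundance: 0.056515 × 115.923 + 0.498774 × 117.955 + 0.444711 × 118.956
= 6.5514 + 58.8329 + 52.9010 = 118.2853 u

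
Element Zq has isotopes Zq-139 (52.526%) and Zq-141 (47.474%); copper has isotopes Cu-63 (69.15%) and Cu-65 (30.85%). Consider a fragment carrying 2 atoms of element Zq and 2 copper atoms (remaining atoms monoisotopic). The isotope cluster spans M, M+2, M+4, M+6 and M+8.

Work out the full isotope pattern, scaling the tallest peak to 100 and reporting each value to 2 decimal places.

37.04 : 100.00 : 97.37 : 40.32 : 6.02

Element Zq pattern (n=2): 0.27589807 : 0.49872386 : 0.22537807
Copper pattern (n=2): 0.47817225 : 0.4266555 : 0.09517225
Convolve the two distributions (both contribute in 2-u steps):
  M: 0.27589807×0.47817225 = 0.131927
  M+2: 0.27589807×0.4266555 + 0.49872386×0.47817225 = 0.356189
  M+4: 0.27589807×0.09517225 + 0.49872386×0.4266555 + 0.22537807×0.47817225 = 0.346811
  M+6: 0.49872386×0.09517225 + 0.22537807×0.4266555 = 0.143623
  M+8: 0.22537807×0.09517225 = 0.021450
Scale to base peak (0.356189) = 100: 37.04 : 100.00 : 97.37 : 40.32 : 6.02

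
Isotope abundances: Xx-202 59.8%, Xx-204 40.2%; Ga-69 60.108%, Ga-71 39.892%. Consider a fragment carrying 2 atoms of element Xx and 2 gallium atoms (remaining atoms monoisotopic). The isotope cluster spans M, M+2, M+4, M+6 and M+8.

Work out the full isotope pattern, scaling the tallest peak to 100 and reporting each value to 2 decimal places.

Element Xx pattern (n=2): 0.357604 : 0.480792 : 0.161604
Gallium pattern (n=2): 0.36129717 : 0.47956567 : 0.15913717
Convolve the two distributions (both contribute in 2-u steps):
  M: 0.357604×0.36129717 = 0.129201
  M+2: 0.357604×0.47956567 + 0.480792×0.36129717 = 0.345203
  M+4: 0.357604×0.15913717 + 0.480792×0.47956567 + 0.161604×0.36129717 = 0.345866
  M+6: 0.480792×0.15913717 + 0.161604×0.47956567 = 0.154012
  M+8: 0.161604×0.15913717 = 0.025717
Scale to base peak (0.345866) = 100: 37.36 : 99.81 : 100.00 : 44.53 : 7.44

37.36 : 99.81 : 100.00 : 44.53 : 7.44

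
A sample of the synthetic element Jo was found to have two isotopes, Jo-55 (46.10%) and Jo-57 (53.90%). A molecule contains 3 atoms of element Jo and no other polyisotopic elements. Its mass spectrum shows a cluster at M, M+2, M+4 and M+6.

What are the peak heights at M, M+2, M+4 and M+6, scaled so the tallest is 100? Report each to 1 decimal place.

Each Jo atom is independently Jo-55 (p = 0.4610) or Jo-57 (q = 0.5390); the cluster is the binomial expansion (p + q)^3.
P(M) = 0.4610^3 = 0.097972
P(M+2) = 3 × 0.4610^2 × 0.5390^1 = 0.343646
P(M+4) = 3 × 0.4610^1 × 0.5390^2 = 0.401791
P(M+6) = 0.5390^3 = 0.156591
The M+4 peak is largest (0.401791); scaling to 100 gives 24.4 : 85.5 : 100.0 : 39.0.

24.4 : 85.5 : 100.0 : 39.0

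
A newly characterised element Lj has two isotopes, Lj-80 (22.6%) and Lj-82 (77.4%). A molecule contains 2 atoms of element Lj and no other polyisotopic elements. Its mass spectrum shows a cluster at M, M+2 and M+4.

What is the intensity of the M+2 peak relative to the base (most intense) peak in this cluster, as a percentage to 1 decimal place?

58.4%

(0.226 + 0.774)^2 gives M 0.0511, M+2 0.3498, M+4 0.5991; the largest is M+4.
P(M+4) = C(2,2) × 0.226^0 × 0.774^2 = 1 × 1.0000 × 0.599076 = 0.599076 (base)
P(M+2) = C(2,1) × 0.226^1 × 0.774^1 = 2 × 0.2260 × 0.7740 = 0.349848
Relative intensity = 0.349848 / 0.599076 × 100 = 58.4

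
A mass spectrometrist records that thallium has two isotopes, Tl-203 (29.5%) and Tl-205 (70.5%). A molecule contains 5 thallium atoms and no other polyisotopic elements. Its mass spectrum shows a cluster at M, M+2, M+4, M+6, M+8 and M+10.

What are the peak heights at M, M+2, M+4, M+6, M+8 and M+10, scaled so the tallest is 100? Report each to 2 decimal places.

0.61 : 7.33 : 35.02 : 83.69 : 100.00 : 47.80

Expanding (0.295 + 0.705)^5:
P(M) = 0.295^5 = 0.002234
P(M+2) = 5 × 0.295^4 × 0.705^1 = 0.026696
P(M+4) = 10 × 0.295^3 × 0.705^2 = 0.127598
P(M+6) = 10 × 0.295^2 × 0.705^3 = 0.304938
P(M+8) = 5 × 0.295^1 × 0.705^4 = 0.364375
P(M+10) = 0.705^5 = 0.174159
The M+8 peak is largest (0.364375); scaling to 100 gives 0.61 : 7.33 : 35.02 : 83.69 : 100.00 : 47.80.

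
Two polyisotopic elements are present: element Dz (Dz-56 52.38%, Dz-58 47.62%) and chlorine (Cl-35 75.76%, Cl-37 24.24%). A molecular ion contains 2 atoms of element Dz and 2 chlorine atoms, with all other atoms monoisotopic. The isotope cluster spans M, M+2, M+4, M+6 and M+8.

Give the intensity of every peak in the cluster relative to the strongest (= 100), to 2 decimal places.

Element Dz pattern (n=2): 0.27436644 : 0.49886712 : 0.22676644
Chlorine pattern (n=2): 0.57395776 : 0.36728448 : 0.05875776
Convolve the two distributions (both contribute in 2-u steps):
  M: 0.27436644×0.57395776 = 0.157475
  M+2: 0.27436644×0.36728448 + 0.49886712×0.57395776 = 0.387099
  M+4: 0.27436644×0.05875776 + 0.49886712×0.36728448 + 0.22676644×0.57395776 = 0.329502
  M+6: 0.49886712×0.05875776 + 0.22676644×0.36728448 = 0.112600
  M+8: 0.22676644×0.05875776 = 0.013324
Scale to base peak (0.387099) = 100: 40.68 : 100.00 : 85.12 : 29.09 : 3.44

40.68 : 100.00 : 85.12 : 29.09 : 3.44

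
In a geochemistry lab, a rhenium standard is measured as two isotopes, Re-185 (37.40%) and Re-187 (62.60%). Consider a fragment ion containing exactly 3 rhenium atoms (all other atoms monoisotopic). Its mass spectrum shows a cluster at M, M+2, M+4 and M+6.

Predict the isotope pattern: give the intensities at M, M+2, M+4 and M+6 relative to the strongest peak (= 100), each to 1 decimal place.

11.9 : 59.7 : 100.0 : 55.8

The 3 Re atoms are independent, so intensities follow the terms of (0.3740 + 0.6260)^3.
P(M) = 0.3740^3 = 0.052314
P(M+2) = 3 × 0.3740^2 × 0.6260^1 = 0.262687
P(M+4) = 3 × 0.3740^1 × 0.6260^2 = 0.439685
P(M+6) = 0.6260^3 = 0.245314
The M+4 peak is largest (0.439685); scaling to 100 gives 11.9 : 59.7 : 100.0 : 55.8.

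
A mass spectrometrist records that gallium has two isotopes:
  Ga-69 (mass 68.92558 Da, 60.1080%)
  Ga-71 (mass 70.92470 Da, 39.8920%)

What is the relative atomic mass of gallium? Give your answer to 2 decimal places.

Weight each isotope mass by its fractional abundance: 0.601080 × 68.92558 + 0.398920 × 70.92470
= 41.429788 + 28.293281 = 69.723069 Da

69.72 Da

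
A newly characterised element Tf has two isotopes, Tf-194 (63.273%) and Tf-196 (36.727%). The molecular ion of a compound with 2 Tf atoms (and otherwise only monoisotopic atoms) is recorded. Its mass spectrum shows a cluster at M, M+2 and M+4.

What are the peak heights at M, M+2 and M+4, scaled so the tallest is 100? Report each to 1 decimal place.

86.1 : 100.0 : 29.0

Expanding (0.63273 + 0.36727)^2:
P(M) = 0.63273^2 = 0.400347
P(M+2) = 2 × 0.63273^1 × 0.36727^1 = 0.464765
P(M+4) = 0.36727^2 = 0.134887
The M+2 peak is largest (0.464765); scaling to 100 gives 86.1 : 100.0 : 29.0.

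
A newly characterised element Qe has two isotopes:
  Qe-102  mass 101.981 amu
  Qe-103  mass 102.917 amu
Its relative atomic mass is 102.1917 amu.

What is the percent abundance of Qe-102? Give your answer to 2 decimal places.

Writing the weighted mean with unknown fraction x of Qe-102:
101.981·x + 102.917·(1 − x) = 102.1917
(101.981 − 102.917)·x = 102.1917 − 102.917
x = -0.7253 / -0.936 = 0.77489 → 77.49% Qe-102, 22.51% Qe-103.

77.49%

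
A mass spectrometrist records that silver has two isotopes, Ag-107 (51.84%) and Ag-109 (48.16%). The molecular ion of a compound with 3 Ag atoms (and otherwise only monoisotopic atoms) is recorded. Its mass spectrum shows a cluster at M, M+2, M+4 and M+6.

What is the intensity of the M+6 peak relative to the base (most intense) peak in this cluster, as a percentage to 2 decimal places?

(0.5184 + 0.4816)^3 gives M 0.1393, M+2 0.3883, M+4 0.3607, M+6 0.1117; the largest is M+2.
P(M+2) = C(3,1) × 0.5184^2 × 0.4816^1 = 3 × 0.26873856 × 0.4816 = 0.388273 (base)
P(M+6) = C(3,3) × 0.5184^0 × 0.4816^3 = 1 × 1.0000 × 0.11170161 = 0.111702
Relative intensity = 0.111702 / 0.388273 × 100 = 28.77

28.77%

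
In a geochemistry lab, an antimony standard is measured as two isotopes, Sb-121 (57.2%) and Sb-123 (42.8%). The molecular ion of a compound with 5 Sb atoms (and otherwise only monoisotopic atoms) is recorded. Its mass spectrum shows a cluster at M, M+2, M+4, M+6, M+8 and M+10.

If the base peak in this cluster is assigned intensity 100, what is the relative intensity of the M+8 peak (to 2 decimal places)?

27.99

Binomial terms of (0.572 + 0.428)^5: M 0.0612, M+2 0.2291, M+4 0.3428, M+6 0.2565, M+8 0.0960, M+10 0.0144 → M+4 is the base peak.
P(M+4) = C(5,2) × 0.572^3 × 0.428^2 = 10 × 0.18714925 × 0.183184 = 0.342827 (base)
P(M+8) = C(5,4) × 0.572^1 × 0.428^4 = 5 × 0.5720 × 0.03355638 = 0.095971
Relative intensity = 0.095971 / 0.342827 × 100 = 27.99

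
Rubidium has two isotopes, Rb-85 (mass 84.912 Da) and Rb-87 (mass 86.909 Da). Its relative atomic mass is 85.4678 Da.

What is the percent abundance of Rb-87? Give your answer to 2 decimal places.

27.83%

Let x be the fractional abundance of Rb-85; then Rb-87 has abundance 1 − x.
84.912·x + 86.909·(1 − x) = 85.4678
(84.912 − 86.909)·x = 85.4678 − 86.909
x = -1.4412 / -1.997 = 0.72168 → 72.17% Rb-85, 27.83% Rb-87.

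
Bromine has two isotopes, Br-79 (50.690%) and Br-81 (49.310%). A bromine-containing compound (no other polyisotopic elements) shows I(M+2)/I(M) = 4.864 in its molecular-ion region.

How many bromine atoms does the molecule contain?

5

The M+2/M ratio from n Br atoms is n · q/p = n · 0.49310/0.50690.
n = 4.864 × 0.50690/0.49310 = 5.00 ≈ 5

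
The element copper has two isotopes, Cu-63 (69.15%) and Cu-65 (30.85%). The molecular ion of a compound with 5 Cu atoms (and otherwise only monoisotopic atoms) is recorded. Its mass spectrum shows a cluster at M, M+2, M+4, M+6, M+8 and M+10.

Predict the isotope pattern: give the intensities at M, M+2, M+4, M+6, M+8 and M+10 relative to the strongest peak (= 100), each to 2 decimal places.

44.83 : 100.00 : 89.23 : 39.81 : 8.88 : 0.79

The 5 Cu atoms are independent, so intensities follow the terms of (0.6915 + 0.3085)^5.
P(M) = 0.6915^5 = 0.158111
P(M+2) = 5 × 0.6915^4 × 0.3085^1 = 0.352691
P(M+4) = 10 × 0.6915^3 × 0.3085^2 = 0.314693
P(M+6) = 10 × 0.6915^2 × 0.3085^3 = 0.140394
P(M+8) = 5 × 0.6915^1 × 0.3085^4 = 0.031317
P(M+10) = 0.3085^5 = 0.002794
The M+2 peak is largest (0.352691); scaling to 100 gives 44.83 : 100.00 : 89.23 : 39.81 : 8.88 : 0.79.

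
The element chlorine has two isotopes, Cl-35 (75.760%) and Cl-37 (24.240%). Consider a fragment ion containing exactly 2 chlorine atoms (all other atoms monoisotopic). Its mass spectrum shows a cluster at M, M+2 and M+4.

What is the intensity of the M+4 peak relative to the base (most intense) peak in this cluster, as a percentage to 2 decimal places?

Binomial terms of (0.75760 + 0.24240)^2: M 0.5740, M+2 0.3673, M+4 0.0588 → M is the base peak.
P(M) = C(2,0) × 0.75760^2 × 0.24240^0 = 1 × 0.57395776 × 1.0000 = 0.573958 (base)
P(M+4) = C(2,2) × 0.75760^0 × 0.24240^2 = 1 × 1.0000 × 0.05875776 = 0.058758
Relative intensity = 0.058758 / 0.573958 × 100 = 10.24

10.24%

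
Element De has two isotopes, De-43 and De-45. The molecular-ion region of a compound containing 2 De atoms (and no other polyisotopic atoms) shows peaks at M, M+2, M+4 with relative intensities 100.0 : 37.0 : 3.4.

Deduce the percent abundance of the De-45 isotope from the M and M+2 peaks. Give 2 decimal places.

15.61%

Write p for the De-43 fraction. I(M+2)/I(M) = [C(2,1)·p^1·(1−p)] / p^2 = 2·(1−p)/p = 37.0/100.0 = 0.3700
(1−p)/p = 0.3700/2 = 0.1850  ⇒  p = 1/(1 + 0.1850) = 0.8439
De-43: 84.39%, De-45: 15.61%.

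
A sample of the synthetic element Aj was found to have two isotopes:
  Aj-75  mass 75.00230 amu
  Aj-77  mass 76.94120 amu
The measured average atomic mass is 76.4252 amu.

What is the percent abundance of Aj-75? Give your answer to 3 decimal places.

Writing the weighted mean with unknown fraction x of Aj-75:
75.00230·x + 76.94120·(1 − x) = 76.4252
(75.00230 − 76.94120)·x = 76.4252 − 76.94120
x = -0.51600 / -1.93890 = 0.26613 → 26.613% Aj-75, 73.387% Aj-77.

26.613%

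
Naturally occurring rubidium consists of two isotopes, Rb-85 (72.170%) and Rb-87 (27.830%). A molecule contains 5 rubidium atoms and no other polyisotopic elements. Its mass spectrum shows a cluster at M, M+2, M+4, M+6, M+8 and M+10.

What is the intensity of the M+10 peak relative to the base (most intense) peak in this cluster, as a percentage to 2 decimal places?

Binomial terms of (0.72170 + 0.27830)^5: M 0.1958, M+2 0.3775, M+4 0.2911, M+6 0.1123, M+8 0.0216, M+10 0.0017 → M+2 is the base peak.
P(M+2) = C(5,1) × 0.72170^4 × 0.27830^1 = 5 × 0.27128565 × 0.2783 = 0.377494 (base)
P(M+10) = C(5,5) × 0.72170^0 × 0.27830^5 = 1 × 1.0000 × 0.00166942 = 0.001669
Relative intensity = 0.001669 / 0.377494 × 100 = 0.44

0.44%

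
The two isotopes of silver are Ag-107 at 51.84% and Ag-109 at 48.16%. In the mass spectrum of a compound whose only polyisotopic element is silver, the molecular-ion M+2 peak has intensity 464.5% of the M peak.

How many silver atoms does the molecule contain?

5

The M+2/M ratio from n Ag atoms is n · q/p = n · 0.4816/0.5184.
n = 4.645 × 0.5184/0.4816 = 5.00 ≈ 5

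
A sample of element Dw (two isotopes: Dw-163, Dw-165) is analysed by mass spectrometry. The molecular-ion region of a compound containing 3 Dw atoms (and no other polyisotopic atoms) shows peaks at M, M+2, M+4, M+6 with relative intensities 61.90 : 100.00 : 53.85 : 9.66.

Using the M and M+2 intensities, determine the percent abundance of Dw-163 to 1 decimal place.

65.0%

Write p for the Dw-163 fraction. I(M+2)/I(M) = [C(3,1)·p^2·(1−p)] / p^3 = 3·(1−p)/p = 100.00/61.90 = 1.6155
(1−p)/p = 1.6155/3 = 0.5385  ⇒  p = 1/(1 + 0.5385) = 0.6500
Dw-163: 65.0%, Dw-165: 35.0%.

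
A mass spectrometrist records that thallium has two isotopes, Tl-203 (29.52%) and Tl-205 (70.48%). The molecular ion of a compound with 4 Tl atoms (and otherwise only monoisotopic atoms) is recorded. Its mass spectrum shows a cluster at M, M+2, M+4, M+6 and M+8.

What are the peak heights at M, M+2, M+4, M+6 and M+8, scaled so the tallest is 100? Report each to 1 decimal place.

Expanding (0.2952 + 0.7048)^4:
P(M) = 0.2952^4 = 0.007594
P(M+2) = 4 × 0.2952^3 × 0.7048^1 = 0.072523
P(M+4) = 6 × 0.2952^2 × 0.7048^2 = 0.259726
P(M+6) = 4 × 0.2952^1 × 0.7048^3 = 0.413403
P(M+8) = 0.7048^4 = 0.246754
The M+6 peak is largest (0.413403); scaling to 100 gives 1.8 : 17.5 : 62.8 : 100.0 : 59.7.

1.8 : 17.5 : 62.8 : 100.0 : 59.7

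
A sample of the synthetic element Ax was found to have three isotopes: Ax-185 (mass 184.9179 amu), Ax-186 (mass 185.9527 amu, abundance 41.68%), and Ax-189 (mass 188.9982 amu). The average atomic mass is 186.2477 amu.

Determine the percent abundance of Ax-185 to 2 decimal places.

36.30%

The remaining 58.32% is split between Ax-185 (fraction x) and Ax-189 (fraction 0.5832 − x).
Substituting: 184.9179x + 188.9982(0.5832 − x) = 108.74261464
(184.9179 − 188.9982)x = -1.4811356  ⇒  x = 0.36300, y = 0.22020
Ax-185: 36.30%, Ax-189: 22.02%.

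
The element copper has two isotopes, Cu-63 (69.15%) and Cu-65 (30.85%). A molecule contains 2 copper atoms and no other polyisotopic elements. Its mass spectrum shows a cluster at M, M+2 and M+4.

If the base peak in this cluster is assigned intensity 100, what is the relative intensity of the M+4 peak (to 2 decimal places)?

Binomial terms of (0.6915 + 0.3085)^2: M 0.4782, M+2 0.4267, M+4 0.0952 → M is the base peak.
P(M) = C(2,0) × 0.6915^2 × 0.3085^0 = 1 × 0.47817225 × 1.0000 = 0.478172 (base)
P(M+4) = C(2,2) × 0.6915^0 × 0.3085^2 = 1 × 1.0000 × 0.09517225 = 0.095172
Relative intensity = 0.095172 / 0.478172 × 100 = 19.90

19.90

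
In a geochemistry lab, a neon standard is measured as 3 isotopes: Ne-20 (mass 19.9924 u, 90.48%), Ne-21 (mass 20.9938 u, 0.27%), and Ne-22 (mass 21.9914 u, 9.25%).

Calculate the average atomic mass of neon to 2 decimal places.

20.18 u

The abundance-weighted mean is 0.9048 × 19.9924 + 0.0027 × 20.9938 + 0.0925 × 21.9914
= 18.08912 + 0.05668 + 2.03420 = 20.18000 u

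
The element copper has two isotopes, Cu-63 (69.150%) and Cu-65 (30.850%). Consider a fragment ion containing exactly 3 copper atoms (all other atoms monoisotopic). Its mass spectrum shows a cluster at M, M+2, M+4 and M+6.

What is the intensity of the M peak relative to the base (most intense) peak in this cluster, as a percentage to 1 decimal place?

Term probabilities: M 0.3307, M+2 0.4425, M+4 0.1974, M+6 0.0294. Base peak = M+2.
P(M+2) = C(3,1) × 0.69150^2 × 0.30850^1 = 3 × 0.47817225 × 0.3085 = 0.442548 (base)
P(M) = C(3,0) × 0.69150^3 × 0.30850^0 = 1 × 0.33065611 × 1.0000 = 0.330656
Relative intensity = 0.330656 / 0.442548 × 100 = 74.7

74.7%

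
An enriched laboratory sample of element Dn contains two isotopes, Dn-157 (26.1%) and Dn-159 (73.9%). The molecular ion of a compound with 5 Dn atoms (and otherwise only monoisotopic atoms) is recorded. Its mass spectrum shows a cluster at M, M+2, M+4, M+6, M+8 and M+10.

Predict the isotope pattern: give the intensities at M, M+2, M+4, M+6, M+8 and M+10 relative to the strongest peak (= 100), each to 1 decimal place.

0.3 : 4.4 : 24.9 : 70.6 : 100.0 : 56.6

The 5 Dn atoms are independent, so intensities follow the terms of (0.261 + 0.739)^5.
P(M) = 0.261^5 = 0.001211
P(M+2) = 5 × 0.261^4 × 0.739^1 = 0.017147
P(M+4) = 10 × 0.261^3 × 0.739^2 = 0.097098
P(M+6) = 10 × 0.261^2 × 0.739^3 = 0.274925
P(M+8) = 5 × 0.261^1 × 0.739^4 = 0.389214
P(M+10) = 0.739^5 = 0.220405
The M+8 peak is largest (0.389214); scaling to 100 gives 0.3 : 4.4 : 24.9 : 70.6 : 100.0 : 56.6.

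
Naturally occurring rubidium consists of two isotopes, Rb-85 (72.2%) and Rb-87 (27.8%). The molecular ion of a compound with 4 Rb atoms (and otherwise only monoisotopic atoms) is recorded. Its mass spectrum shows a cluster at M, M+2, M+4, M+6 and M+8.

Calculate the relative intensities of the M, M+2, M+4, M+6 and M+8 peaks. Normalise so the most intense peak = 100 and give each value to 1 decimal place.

Each Rb atom is independently Rb-85 (p = 0.722) or Rb-87 (q = 0.278); the cluster is the binomial expansion (p + q)^4.
P(M) = 0.722^4 = 0.271737
P(M+2) = 4 × 0.722^3 × 0.278^1 = 0.418520
P(M+4) = 6 × 0.722^2 × 0.278^2 = 0.241721
P(M+6) = 4 × 0.722^1 × 0.278^3 = 0.062049
P(M+8) = 0.278^4 = 0.005973
The M+2 peak is largest (0.418520); scaling to 100 gives 64.9 : 100.0 : 57.8 : 14.8 : 1.4.

64.9 : 100.0 : 57.8 : 14.8 : 1.4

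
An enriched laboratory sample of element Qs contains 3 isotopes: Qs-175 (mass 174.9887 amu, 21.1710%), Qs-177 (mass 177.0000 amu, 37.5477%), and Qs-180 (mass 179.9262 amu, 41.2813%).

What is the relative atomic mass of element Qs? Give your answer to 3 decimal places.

Ar = Σ fᵢ·mᵢ = 0.211710 × 174.9887 + 0.375477 × 177.0000 + 0.412813 × 179.9262
= 37.04686 + 66.45943 + 74.27587 = 177.78216 amu

177.782 amu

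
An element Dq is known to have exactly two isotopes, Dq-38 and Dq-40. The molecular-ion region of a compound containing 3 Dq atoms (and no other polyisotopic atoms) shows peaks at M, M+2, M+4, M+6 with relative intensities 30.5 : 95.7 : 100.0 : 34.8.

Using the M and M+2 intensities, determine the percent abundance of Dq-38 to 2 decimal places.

48.88%

Let p = fractional abundance of Dq-38. I(M+2)/I(M) = [C(3,1)·p^2·(1−p)] / p^3 = 3·(1−p)/p = 95.7/30.5 = 3.1377
(1−p)/p = 3.1377/3 = 1.0459  ⇒  p = 1/(1 + 1.0459) = 0.4888
Dq-38: 48.88%, Dq-40: 51.12%.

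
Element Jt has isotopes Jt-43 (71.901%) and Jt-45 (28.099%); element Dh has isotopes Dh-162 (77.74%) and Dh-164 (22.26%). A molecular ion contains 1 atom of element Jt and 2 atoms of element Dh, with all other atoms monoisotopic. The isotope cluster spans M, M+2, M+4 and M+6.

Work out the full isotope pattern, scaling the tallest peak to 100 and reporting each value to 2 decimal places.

Element Jt pattern (n=1): 0.71901 : 0.28099
Element Dh pattern (n=2): 0.60435076 : 0.34609848 : 0.04955076
Convolve the two distributions (both contribute in 2-u steps):
  M: 0.71901×0.60435076 = 0.434534
  M+2: 0.71901×0.34609848 + 0.28099×0.60435076 = 0.418665
  M+4: 0.71901×0.04955076 + 0.28099×0.34609848 = 0.132878
  M+6: 0.28099×0.04955076 = 0.013923
Scale to base peak (0.434534) = 100: 100.00 : 96.35 : 30.58 : 3.20

100.00 : 96.35 : 30.58 : 3.20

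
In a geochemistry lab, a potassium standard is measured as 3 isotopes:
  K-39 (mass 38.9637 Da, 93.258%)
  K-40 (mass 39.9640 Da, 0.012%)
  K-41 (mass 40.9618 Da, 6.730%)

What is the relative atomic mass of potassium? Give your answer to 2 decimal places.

39.10 Da

Average mass = Σ (abundance × isotope mass) = 0.93258 × 38.9637 + 0.00012 × 39.9640 + 0.06730 × 40.9618
= 36.33677 + 0.00480 + 2.75673 = 39.09830 Da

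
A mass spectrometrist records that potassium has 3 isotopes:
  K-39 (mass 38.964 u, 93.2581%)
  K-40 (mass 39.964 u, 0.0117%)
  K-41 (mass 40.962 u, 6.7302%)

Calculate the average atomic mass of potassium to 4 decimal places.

39.0986 u

Weight each isotope mass by its fractional abundance: 0.932581 × 38.964 + 0.000117 × 39.964 + 0.067302 × 40.962
= 36.33709 + 0.00468 + 2.75682 = 39.09859 u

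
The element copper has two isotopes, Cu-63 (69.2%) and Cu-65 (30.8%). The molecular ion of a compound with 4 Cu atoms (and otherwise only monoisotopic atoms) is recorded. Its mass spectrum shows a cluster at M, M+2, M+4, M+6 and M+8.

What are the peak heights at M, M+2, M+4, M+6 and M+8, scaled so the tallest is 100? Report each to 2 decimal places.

56.17 : 100.00 : 66.76 : 19.81 : 2.20

The 4 Cu atoms are independent, so intensities follow the terms of (0.692 + 0.308)^4.
P(M) = 0.692^4 = 0.229311
P(M+2) = 4 × 0.692^3 × 0.308^1 = 0.408253
P(M+4) = 6 × 0.692^2 × 0.308^2 = 0.272562
P(M+6) = 4 × 0.692^1 × 0.308^3 = 0.080876
P(M+8) = 0.308^4 = 0.008999
The M+2 peak is largest (0.408253); scaling to 100 gives 56.17 : 100.00 : 66.76 : 19.81 : 2.20.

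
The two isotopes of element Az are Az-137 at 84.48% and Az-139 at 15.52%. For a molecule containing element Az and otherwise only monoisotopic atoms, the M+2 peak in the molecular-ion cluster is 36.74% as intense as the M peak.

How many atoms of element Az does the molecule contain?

For n independent Az atoms, I(M+2)/I(M) = n · (abundance Az-139) / (abundance Az-137) = n · 0.1552/0.8448.
n = 0.3674 × 0.8448/0.1552 = 2.00 ≈ 2

2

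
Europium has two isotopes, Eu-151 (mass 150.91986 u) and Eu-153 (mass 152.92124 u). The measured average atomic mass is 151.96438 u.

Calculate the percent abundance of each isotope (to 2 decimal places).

Let x be the fractional abundance of Eu-151; then Eu-153 has abundance 1 − x.
150.91986·x + 152.92124·(1 − x) = 151.96438
(150.91986 − 152.92124)·x = 151.96438 − 152.92124
x = -0.95686 / -2.00138 = 0.47810 → 47.81% Eu-151, 52.19% Eu-153.

Eu-151: 47.81%, Eu-153: 52.19%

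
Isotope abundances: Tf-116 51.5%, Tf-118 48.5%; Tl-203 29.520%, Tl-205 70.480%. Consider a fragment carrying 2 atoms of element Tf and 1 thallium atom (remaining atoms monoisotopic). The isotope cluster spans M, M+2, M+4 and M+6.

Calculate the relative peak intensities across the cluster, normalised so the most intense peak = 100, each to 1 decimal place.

18.6 : 79.3 : 100.0 : 39.3

Element Tf pattern (n=2): 0.265225 : 0.49955 : 0.235225
Thallium pattern (n=1): 0.2952 : 0.7048
Convolve the two distributions (both contribute in 2-u steps):
  M: 0.265225×0.2952 = 0.078294
  M+2: 0.265225×0.7048 + 0.49955×0.2952 = 0.334398
  M+4: 0.49955×0.7048 + 0.235225×0.2952 = 0.421521
  M+6: 0.235225×0.7048 = 0.165787
Scale to base peak (0.421521) = 100: 18.6 : 79.3 : 100.0 : 39.3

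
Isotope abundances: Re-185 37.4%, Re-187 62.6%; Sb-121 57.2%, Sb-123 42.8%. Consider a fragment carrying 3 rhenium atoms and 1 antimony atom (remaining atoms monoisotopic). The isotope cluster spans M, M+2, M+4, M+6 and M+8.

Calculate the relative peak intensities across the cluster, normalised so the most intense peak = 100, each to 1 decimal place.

8.2 : 47.4 : 100.0 : 90.3 : 28.9

Rhenium pattern (n=3): 0.05231362 : 0.26268713 : 0.43968487 : 0.24531438
Antimony pattern (n=1): 0.5720 : 0.4280
Convolve the two distributions (both contribute in 2-u steps):
  M: 0.05231362×0.5720 = 0.029923
  M+2: 0.05231362×0.4280 + 0.26268713×0.5720 = 0.172647
  M+4: 0.26268713×0.4280 + 0.43968487×0.5720 = 0.363930
  M+6: 0.43968487×0.4280 + 0.24531438×0.5720 = 0.328505
  M+8: 0.24531438×0.4280 = 0.104995
Scale to base peak (0.363930) = 100: 8.2 : 47.4 : 100.0 : 90.3 : 28.9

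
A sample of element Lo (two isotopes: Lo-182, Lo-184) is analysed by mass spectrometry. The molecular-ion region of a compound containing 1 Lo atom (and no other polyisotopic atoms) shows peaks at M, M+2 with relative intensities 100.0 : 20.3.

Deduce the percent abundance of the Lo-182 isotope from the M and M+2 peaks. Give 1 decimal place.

83.1%

Write p for the Lo-182 fraction. I(M+2)/I(M) = [C(1,1)·p^0·(1−p)] / p^1 = 1·(1−p)/p = 20.3/100.0 = 0.2030
(1−p)/p = 0.2030/1 = 0.2030  ⇒  p = 1/(1 + 0.2030) = 0.8313
Lo-182: 83.1%, Lo-184: 16.9%.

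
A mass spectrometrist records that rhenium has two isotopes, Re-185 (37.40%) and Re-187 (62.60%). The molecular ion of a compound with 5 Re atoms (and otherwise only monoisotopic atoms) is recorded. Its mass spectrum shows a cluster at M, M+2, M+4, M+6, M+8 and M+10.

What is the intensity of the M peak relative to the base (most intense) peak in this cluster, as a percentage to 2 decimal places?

2.13%

Binomial terms of (0.3740 + 0.6260)^5: M 0.0073, M+2 0.0612, M+4 0.2050, M+6 0.3431, M+8 0.2872, M+10 0.0961 → M+6 is the base peak.
P(M+6) = C(5,3) × 0.3740^2 × 0.6260^3 = 10 × 0.139876 × 0.24531438 = 0.343136 (base)
P(M) = C(5,0) × 0.3740^5 × 0.6260^0 = 1 × 0.00731742 × 1.0000 = 0.007317
Relative intensity = 0.007317 / 0.343136 × 100 = 2.13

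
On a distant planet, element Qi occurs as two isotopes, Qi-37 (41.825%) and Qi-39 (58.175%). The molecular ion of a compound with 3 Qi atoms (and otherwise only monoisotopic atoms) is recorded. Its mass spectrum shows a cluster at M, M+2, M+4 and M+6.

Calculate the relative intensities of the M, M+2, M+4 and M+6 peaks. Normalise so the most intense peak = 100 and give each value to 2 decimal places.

17.23 : 71.90 : 100.00 : 46.36

Each Qi atom is independently Qi-37 (p = 0.41825) or Qi-39 (q = 0.58175); the cluster is the binomial expansion (p + q)^3.
P(M) = 0.41825^3 = 0.073166
P(M+2) = 3 × 0.41825^2 × 0.58175^1 = 0.305302
P(M+4) = 3 × 0.41825^1 × 0.58175^2 = 0.424649
P(M+6) = 0.58175^3 = 0.196883
The M+4 peak is largest (0.424649); scaling to 100 gives 17.23 : 71.90 : 100.00 : 46.36.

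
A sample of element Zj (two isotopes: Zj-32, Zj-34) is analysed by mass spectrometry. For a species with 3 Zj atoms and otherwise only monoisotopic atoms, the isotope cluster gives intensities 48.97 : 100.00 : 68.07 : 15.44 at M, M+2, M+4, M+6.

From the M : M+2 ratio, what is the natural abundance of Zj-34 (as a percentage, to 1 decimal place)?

Let p = fractional abundance of Zj-32. I(M+2)/I(M) = [C(3,1)·p^2·(1−p)] / p^3 = 3·(1−p)/p = 100.00/48.97 = 2.0421
(1−p)/p = 2.0421/3 = 0.6807  ⇒  p = 1/(1 + 0.6807) = 0.5950
Zj-32: 59.5%, Zj-34: 40.5%.

40.5%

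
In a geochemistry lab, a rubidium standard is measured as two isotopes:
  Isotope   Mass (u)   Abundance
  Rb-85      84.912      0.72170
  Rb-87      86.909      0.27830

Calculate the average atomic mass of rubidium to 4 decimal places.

The abundance-weighted mean is 0.72170 × 84.912 + 0.27830 × 86.909
= 61.28099 + 24.18677 = 85.46776 u

85.4678 u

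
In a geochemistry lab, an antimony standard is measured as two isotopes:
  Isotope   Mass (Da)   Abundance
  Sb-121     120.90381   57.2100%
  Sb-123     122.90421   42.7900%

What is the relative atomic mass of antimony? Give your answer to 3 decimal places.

121.760 Da

Average mass = Σ (abundance × isotope mass) = 0.572100 × 120.90381 + 0.427900 × 122.90421
= 69.169070 + 52.590711 = 121.759781 Da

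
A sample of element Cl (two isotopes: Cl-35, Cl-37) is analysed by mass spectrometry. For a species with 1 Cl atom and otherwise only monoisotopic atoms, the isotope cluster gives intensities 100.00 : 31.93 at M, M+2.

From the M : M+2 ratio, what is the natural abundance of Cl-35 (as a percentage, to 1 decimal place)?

75.8%

If p is the fraction of Cl that is Cl-35, then I(M+2)/I(M) = [C(1,1)·p^0·(1−p)] / p^1 = 1·(1−p)/p = 31.93/100.00 = 0.3193
(1−p)/p = 0.3193/1 = 0.3193  ⇒  p = 1/(1 + 0.3193) = 0.7580
Cl-35: 75.8%, Cl-37: 24.2%.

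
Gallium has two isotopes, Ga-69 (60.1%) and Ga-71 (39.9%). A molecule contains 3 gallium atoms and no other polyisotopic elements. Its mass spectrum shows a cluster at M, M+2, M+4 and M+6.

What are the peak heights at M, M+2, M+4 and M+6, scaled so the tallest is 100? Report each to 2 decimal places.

50.21 : 100.00 : 66.39 : 14.69

Each Ga atom is independently Ga-69 (p = 0.601) or Ga-71 (q = 0.399); the cluster is the binomial expansion (p + q)^3.
P(M) = 0.601^3 = 0.217082
P(M+2) = 3 × 0.601^2 × 0.399^1 = 0.432358
P(M+4) = 3 × 0.601^1 × 0.399^2 = 0.287039
P(M+6) = 0.399^3 = 0.063521
The M+2 peak is largest (0.432358); scaling to 100 gives 50.21 : 100.00 : 66.39 : 14.69.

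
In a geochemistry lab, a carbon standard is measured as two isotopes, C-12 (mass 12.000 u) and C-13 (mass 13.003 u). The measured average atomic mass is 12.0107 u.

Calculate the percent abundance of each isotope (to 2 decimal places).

Writing the weighted mean with unknown fraction x of C-12:
12.000·x + 13.003·(1 − x) = 12.0107
(12.000 − 13.003)·x = 12.0107 − 13.003
x = -0.9923 / -1.003 = 0.98933 → 98.93% C-12, 1.07% C-13.

C-12: 98.93%, C-13: 1.07%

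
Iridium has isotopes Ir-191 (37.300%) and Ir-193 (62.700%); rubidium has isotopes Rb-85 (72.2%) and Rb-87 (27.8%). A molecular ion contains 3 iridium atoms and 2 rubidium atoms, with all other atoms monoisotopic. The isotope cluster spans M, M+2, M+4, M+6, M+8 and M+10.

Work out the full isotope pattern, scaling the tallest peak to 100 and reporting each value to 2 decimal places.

Iridium pattern (n=3): 0.05189512 : 0.26170165 : 0.43991135 : 0.24649188
Rubidium pattern (n=2): 0.521284 : 0.401432 : 0.077284
Convolve the two distributions (both contribute in 2-u steps):
  M: 0.05189512×0.521284 = 0.027052
  M+2: 0.05189512×0.401432 + 0.26170165×0.521284 = 0.157253
  M+4: 0.05189512×0.077284 + 0.26170165×0.401432 + 0.43991135×0.521284 = 0.338385
  M+6: 0.26170165×0.077284 + 0.43991135×0.401432 + 0.24649188×0.521284 = 0.325312
  M+8: 0.43991135×0.077284 + 0.24649188×0.401432 = 0.132948
  M+10: 0.24649188×0.077284 = 0.019050
Scale to base peak (0.338385) = 100: 7.99 : 46.47 : 100.00 : 96.14 : 39.29 : 5.63

7.99 : 46.47 : 100.00 : 96.14 : 39.29 : 5.63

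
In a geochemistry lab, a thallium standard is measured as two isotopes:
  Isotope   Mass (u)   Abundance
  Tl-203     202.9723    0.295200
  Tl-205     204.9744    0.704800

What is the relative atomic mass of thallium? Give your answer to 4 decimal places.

204.3834 u

Average mass = Σ (abundance × isotope mass) = 0.295200 × 202.9723 + 0.704800 × 204.9744
= 59.91742 + 144.46596 = 204.38338 u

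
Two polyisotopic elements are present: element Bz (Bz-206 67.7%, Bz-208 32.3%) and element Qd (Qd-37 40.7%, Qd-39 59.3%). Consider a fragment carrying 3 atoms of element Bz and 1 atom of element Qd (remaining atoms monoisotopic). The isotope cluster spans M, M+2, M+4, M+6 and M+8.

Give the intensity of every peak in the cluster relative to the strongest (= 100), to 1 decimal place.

Element Bz pattern (n=3): 0.31028873 : 0.4441208 : 0.2118922 : 0.03369827
Element Qd pattern (n=1): 0.4070 : 0.5930
Convolve the two distributions (both contribute in 2-u steps):
  M: 0.31028873×0.4070 = 0.126288
  M+2: 0.31028873×0.5930 + 0.4441208×0.4070 = 0.364758
  M+4: 0.4441208×0.5930 + 0.2118922×0.4070 = 0.349604
  M+6: 0.2118922×0.5930 + 0.03369827×0.4070 = 0.139367
  M+8: 0.03369827×0.5930 = 0.019983
Scale to base peak (0.364758) = 100: 34.6 : 100.0 : 95.8 : 38.2 : 5.5

34.6 : 100.0 : 95.8 : 38.2 : 5.5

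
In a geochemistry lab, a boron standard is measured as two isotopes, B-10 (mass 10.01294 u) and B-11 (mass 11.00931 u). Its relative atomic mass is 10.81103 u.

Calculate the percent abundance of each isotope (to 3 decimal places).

Writing the weighted mean with unknown fraction x of B-10:
10.01294·x + 11.00931·(1 − x) = 10.81103
(10.01294 − 11.00931)·x = 10.81103 − 11.00931
x = -0.19828 / -0.99637 = 0.19900 → 19.900% B-10, 80.100% B-11.

B-10: 19.900%, B-11: 80.100%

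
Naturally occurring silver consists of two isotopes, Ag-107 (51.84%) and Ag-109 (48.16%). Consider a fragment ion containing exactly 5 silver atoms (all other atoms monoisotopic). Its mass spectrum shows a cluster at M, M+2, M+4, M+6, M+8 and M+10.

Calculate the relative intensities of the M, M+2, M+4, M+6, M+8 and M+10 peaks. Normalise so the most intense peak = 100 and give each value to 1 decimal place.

Each Ag atom is independently Ag-107 (p = 0.5184) or Ag-109 (q = 0.4816); the cluster is the binomial expansion (p + q)^5.
P(M) = 0.5184^5 = 0.037439
P(M+2) = 5 × 0.5184^4 × 0.4816^1 = 0.173907
P(M+4) = 10 × 0.5184^3 × 0.4816^2 = 0.323123
P(M+6) = 10 × 0.5184^2 × 0.4816^3 = 0.300185
P(M+8) = 5 × 0.5184^1 × 0.4816^4 = 0.139438
P(M+10) = 0.4816^5 = 0.025908
The M+4 peak is largest (0.323123); scaling to 100 gives 11.6 : 53.8 : 100.0 : 92.9 : 43.2 : 8.0.

11.6 : 53.8 : 100.0 : 92.9 : 43.2 : 8.0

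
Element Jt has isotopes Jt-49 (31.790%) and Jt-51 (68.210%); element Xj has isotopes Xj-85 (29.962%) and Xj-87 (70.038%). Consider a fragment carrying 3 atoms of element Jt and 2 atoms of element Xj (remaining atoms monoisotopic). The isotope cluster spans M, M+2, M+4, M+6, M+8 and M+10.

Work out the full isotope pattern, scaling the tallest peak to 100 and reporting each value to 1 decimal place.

Element Jt pattern (n=3): 0.0321271 : 0.20679992 : 0.44371885 : 0.31735413
Element Xj pattern (n=2): 0.08977214 : 0.41969571 : 0.49053214
Convolve the two distributions (both contribute in 2-u steps):
  M: 0.0321271×0.08977214 = 0.002884
  M+2: 0.0321271×0.41969571 + 0.20679992×0.08977214 = 0.032048
  M+4: 0.0321271×0.49053214 + 0.20679992×0.41969571 + 0.44371885×0.08977214 = 0.142386
  M+6: 0.20679992×0.49053214 + 0.44371885×0.41969571 + 0.31735413×0.08977214 = 0.316158
  M+8: 0.44371885×0.49053214 + 0.31735413×0.41969571 = 0.350851
  M+10: 0.31735413×0.49053214 = 0.155672
Scale to base peak (0.350851) = 100: 0.8 : 9.1 : 40.6 : 90.1 : 100.0 : 44.4

0.8 : 9.1 : 40.6 : 90.1 : 100.0 : 44.4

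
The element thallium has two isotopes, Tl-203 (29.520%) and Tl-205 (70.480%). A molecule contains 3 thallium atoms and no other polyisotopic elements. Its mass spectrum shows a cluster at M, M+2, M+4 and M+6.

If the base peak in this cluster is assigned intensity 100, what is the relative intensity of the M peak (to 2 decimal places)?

5.85

Term probabilities: M 0.0257, M+2 0.1843, M+4 0.4399, M+6 0.3501. Base peak = M+4.
P(M+4) = C(3,2) × 0.29520^1 × 0.70480^2 = 3 × 0.2952 × 0.49674304 = 0.439916 (base)
P(M) = C(3,0) × 0.29520^3 × 0.70480^0 = 1 × 0.02572463 × 1.0000 = 0.025725
Relative intensity = 0.025725 / 0.439916 × 100 = 5.85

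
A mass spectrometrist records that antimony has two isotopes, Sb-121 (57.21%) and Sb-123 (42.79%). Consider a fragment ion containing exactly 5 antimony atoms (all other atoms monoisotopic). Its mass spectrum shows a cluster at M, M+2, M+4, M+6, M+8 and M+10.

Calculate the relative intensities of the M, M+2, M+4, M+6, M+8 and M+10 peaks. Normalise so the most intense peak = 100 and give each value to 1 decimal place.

Expanding (0.5721 + 0.4279)^5:
P(M) = 0.5721^5 = 0.061286
P(M+2) = 5 × 0.5721^4 × 0.4279^1 = 0.229192
P(M+4) = 10 × 0.5721^3 × 0.4279^2 = 0.342847
P(M+6) = 10 × 0.5721^2 × 0.4279^3 = 0.256431
P(M+8) = 5 × 0.5721^1 × 0.4279^4 = 0.095898
P(M+10) = 0.4279^5 = 0.014345
The M+4 peak is largest (0.342847); scaling to 100 gives 17.9 : 66.8 : 100.0 : 74.8 : 28.0 : 4.2.

17.9 : 66.8 : 100.0 : 74.8 : 28.0 : 4.2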